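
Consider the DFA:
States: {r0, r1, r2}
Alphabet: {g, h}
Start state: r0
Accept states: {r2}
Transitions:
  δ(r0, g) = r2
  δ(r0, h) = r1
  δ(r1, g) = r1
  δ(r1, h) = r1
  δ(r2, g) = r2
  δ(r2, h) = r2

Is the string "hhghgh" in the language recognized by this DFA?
Processing string "hhghgh":
  r0 --h--> r1
  r1 --h--> r1
  r1 --g--> r1
  r1 --h--> r1
  r1 --g--> r1
  r1 --h--> r1
Final state: r1
Accept states: {r2}
No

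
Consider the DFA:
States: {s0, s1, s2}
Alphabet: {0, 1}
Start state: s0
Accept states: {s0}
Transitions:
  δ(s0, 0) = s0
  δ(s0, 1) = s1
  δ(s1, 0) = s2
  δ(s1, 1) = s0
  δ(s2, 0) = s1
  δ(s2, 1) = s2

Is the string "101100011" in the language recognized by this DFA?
Processing string "101100011":
  s0 --1--> s1
  s1 --0--> s2
  s2 --1--> s2
  s2 --1--> s2
  s2 --0--> s1
  s1 --0--> s2
  s2 --0--> s1
  s1 --1--> s0
  s0 --1--> s1
Final state: s1
Accept states: {s0}
No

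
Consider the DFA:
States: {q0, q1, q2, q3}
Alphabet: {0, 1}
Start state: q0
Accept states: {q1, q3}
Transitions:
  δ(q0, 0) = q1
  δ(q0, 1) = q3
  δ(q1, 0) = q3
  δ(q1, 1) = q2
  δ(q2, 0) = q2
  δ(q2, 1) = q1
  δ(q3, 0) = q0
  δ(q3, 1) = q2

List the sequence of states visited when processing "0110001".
read '0': q0 → q1
  read '1': q1 → q2
  read '1': q2 → q1
  read '0': q1 → q3
  read '0': q3 → q0
  read '0': q0 → q1
  read '1': q1 → q2
q0 -> q1 -> q2 -> q1 -> q3 -> q0 -> q1 -> q2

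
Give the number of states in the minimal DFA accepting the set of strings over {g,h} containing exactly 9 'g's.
By Myhill–Nerode, count the distinguishable equivalence classes: 11 classes — having seen 0, 1, …, 9, or >9 copies of 'g'; the count-9 class is the only accepting one and >9 is dead.
11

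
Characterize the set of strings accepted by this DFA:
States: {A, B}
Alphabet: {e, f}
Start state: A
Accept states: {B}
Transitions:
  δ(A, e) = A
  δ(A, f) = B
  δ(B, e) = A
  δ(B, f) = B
Testing a few strings:
  'fff' → accept
  'fee' → reject
  'e' → reject
  'eff' → accept
State roles: A=last symbol not f; B=last symbol is f
All strings over {e,f} ending with f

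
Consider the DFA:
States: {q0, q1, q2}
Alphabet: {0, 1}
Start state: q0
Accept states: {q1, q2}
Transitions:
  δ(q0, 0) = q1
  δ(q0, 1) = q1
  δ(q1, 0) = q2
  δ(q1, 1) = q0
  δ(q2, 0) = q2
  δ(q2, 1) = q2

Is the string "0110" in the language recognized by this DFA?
Processing string "0110":
  q0 --0--> q1
  q1 --1--> q0
  q0 --1--> q1
  q1 --0--> q2
Final state: q2
Accept states: {q1, q2}
Yes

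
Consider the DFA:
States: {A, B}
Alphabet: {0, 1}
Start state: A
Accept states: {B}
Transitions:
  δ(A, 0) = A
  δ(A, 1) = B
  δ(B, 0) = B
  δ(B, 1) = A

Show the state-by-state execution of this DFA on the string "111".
read '1': A → B
  read '1': B → A
  read '1': A → B
A -> B -> A -> B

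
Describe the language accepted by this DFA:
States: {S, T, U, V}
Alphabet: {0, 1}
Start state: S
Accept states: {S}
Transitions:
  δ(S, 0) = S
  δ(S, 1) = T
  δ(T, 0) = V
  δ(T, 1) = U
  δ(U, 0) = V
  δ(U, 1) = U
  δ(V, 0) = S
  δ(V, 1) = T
Testing a few strings:
  '1' → reject
  '0' → accept
  '1100' → accept
  '0100' → accept
State roles: S=value ≡ 0 (mod 4); T=value ≡ 1 (mod 4); U=value ≡ 3 (mod 4); V=value ≡ 2 (mod 4)
All binary strings representing a multiple of 4 (read in base 2; leading zeros allowed and ε counts as 0)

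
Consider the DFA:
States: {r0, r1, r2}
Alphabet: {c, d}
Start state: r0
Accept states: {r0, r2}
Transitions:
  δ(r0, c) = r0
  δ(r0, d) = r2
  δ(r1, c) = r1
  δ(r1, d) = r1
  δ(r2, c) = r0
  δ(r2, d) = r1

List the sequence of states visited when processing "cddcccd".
read 'c': r0 → r0
  read 'd': r0 → r2
  read 'd': r2 → r1
  read 'c': r1 → r1
  read 'c': r1 → r1
  read 'c': r1 → r1
  read 'd': r1 → r1
r0 -> r0 -> r2 -> r1 -> r1 -> r1 -> r1 -> r1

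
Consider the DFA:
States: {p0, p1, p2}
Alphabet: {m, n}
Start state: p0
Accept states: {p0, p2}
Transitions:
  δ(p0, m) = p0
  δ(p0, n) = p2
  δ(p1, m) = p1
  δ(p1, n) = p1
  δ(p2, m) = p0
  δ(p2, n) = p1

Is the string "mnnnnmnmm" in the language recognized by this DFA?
Processing string "mnnnnmnmm":
  p0 --m--> p0
  p0 --n--> p2
  p2 --n--> p1
  p1 --n--> p1
  p1 --n--> p1
  p1 --m--> p1
  p1 --n--> p1
  p1 --m--> p1
  p1 --m--> p1
Final state: p1
Accept states: {p0, p2}
No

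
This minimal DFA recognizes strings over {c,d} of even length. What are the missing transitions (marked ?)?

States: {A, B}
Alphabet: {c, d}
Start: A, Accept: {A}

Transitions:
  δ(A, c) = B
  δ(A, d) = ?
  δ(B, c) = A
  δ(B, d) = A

From the language and accept set, identify what each state tracks — A: even length so far; B: odd length so far.
Each missing δ(q, a) is the state matching the new tracked value after reading a.
δ(A, d) = B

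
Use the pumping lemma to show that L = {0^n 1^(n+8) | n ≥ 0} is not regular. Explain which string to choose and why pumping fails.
Assume L is regular with pumping length p. Idea: pumping the 0-block breaks the fixed offset of 8.
Choose s = 0^p 1^(p+8) ∈ L. By the pumping lemma, s = xyz with |xy| ≤ p, |y| > 0, so y = 0^k with k ≥ 1. Then xy²z = 0^(p+k) 1^(p+8). For this to be in L we would need p+8 = (p+k)+8, i.e. k = 0, contradicting k ≥ 1. So xy²z ∉ L.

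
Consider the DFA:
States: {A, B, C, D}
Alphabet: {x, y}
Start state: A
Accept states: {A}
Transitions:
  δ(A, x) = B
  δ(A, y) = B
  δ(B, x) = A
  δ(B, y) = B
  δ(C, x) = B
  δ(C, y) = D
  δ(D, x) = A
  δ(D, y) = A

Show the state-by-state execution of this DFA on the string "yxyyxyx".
read 'y': A → B
  read 'x': B → A
  read 'y': A → B
  read 'y': B → B
  read 'x': B → A
  read 'y': A → B
  read 'x': B → A
A -> B -> A -> B -> B -> A -> B -> A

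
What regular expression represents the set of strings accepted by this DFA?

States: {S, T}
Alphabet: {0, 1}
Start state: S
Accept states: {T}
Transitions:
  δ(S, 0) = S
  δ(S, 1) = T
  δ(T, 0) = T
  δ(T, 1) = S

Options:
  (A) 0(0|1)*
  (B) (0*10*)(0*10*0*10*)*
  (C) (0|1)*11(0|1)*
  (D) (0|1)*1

Check each option against the DFA on short strings; one disagreement eliminates an option:
  (A) 0(0|1)*: on '0' the DFA goes S → S and rejects (S ∉ Accept), but the regex matches it → eliminate
  (B) (0*10*)(0*10*0*10*)*: agrees with the DFA on every string of length ≤ 6
  (C) (0|1)*11(0|1)*: on '1' the DFA goes S → T and accepts (T ∈ Accept), but the regex does not match it → eliminate
  (D) (0|1)*1: on '10' the DFA goes S → T → T and accepts (T ∈ Accept), but the regex does not match it → eliminate
Only (B) is consistent with the DFA.
(B) (0*10*)(0*10*0*10*)*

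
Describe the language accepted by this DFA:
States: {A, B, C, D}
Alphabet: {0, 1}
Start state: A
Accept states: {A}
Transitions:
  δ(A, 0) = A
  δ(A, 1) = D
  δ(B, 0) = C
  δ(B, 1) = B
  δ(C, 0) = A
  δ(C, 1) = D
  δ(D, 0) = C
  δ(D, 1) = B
Testing a few strings:
  '00' → accept
  '01' → reject
  '0010' → reject
  '10' → reject
State roles: A=value ≡ 0 (mod 4); B=value ≡ 3 (mod 4); C=value ≡ 2 (mod 4); D=value ≡ 1 (mod 4)
All binary strings representing a multiple of 4 (read in base 2; leading zeros allowed and ε counts as 0)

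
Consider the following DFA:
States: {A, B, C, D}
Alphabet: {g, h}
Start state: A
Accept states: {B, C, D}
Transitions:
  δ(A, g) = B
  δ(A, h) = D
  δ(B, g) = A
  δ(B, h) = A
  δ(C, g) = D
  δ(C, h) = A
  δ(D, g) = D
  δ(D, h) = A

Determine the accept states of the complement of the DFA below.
Complement accept states = All states \ Original accept states
= {A, B, C, D} \ {B, C, D}
{A}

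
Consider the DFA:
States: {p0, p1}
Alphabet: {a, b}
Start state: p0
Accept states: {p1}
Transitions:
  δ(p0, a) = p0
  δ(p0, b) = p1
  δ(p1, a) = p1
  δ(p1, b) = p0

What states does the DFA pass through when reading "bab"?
read 'b': p0 → p1
  read 'a': p1 → p1
  read 'b': p1 → p0
p0 -> p1 -> p1 -> p0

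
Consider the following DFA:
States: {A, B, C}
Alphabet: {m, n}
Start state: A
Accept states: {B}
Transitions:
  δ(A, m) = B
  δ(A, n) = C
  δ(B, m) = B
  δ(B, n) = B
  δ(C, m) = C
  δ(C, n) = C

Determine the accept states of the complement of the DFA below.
Complement accept states = All states \ Original accept states
= {A, B, C} \ {B}
{A, C}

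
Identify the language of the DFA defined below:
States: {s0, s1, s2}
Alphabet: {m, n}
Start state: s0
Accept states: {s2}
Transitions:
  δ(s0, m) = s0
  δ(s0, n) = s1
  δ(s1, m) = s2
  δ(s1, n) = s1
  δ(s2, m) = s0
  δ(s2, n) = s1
Testing a few strings:
  'mn' → reject
  'nn' → reject
  'mnnn' → reject
  'm' → reject
State roles: s0=no suffix match; s1=one trailing n; s2=suffix is nm
All strings over {m,n} ending with nm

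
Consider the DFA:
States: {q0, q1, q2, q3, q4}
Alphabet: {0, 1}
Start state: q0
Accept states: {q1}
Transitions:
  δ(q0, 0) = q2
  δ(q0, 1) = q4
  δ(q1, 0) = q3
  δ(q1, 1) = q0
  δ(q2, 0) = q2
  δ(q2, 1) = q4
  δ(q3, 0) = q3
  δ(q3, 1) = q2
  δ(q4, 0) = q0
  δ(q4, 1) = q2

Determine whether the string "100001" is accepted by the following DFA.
Processing string "100001":
  q0 --1--> q4
  q4 --0--> q0
  q0 --0--> q2
  q2 --0--> q2
  q2 --0--> q2
  q2 --1--> q4
Final state: q4
Accept states: {q1}
No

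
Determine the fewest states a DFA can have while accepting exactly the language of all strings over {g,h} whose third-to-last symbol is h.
By Myhill–Nerode, count the distinguishable equivalence classes: 2^3 = 8 classes — the DFA must remember the last 3 symbols read; every pair of distinct length-3 suffixes is distinguishable by some continuation.
8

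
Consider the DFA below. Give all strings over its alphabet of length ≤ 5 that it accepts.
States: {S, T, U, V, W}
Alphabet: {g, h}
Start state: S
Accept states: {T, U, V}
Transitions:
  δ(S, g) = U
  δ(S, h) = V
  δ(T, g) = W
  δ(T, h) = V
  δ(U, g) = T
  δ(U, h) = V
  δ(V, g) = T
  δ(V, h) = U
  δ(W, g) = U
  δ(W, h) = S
g, h, gg, gh, hg, hh, ggh, ghg, ghh, hgh, hhg, hhh, gggg, gghg, gghh, ghgh, ghhg, ghhh, hggg, hghg, hghh, hhgh, hhhg, hhhh, ggggg, ggggh, ggghg, ggghh, gghgh, gghhg, gghhh, ghggg, ghghg, ghghh, ghhgh, ghhhg, ghhhh, hgggg, hgggh, hgghg, hgghh, hghgh, hghhg, hghhh, hhggg, hhghg, hhghh, hhhgh, hhhhg, hhhhh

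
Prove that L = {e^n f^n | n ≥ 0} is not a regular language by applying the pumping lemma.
Assume L is regular with pumping length p. Idea: pumping the e-block changes the count balance.
Choose s = e^p f^p (length 2p ≥ p). By the pumping lemma, s = xyz with |xy| ≤ p, |y| > 0. So y = e^k for some k > 0 (since xy is entirely within the e's). Pumping gives xy²z = e^(p+k) f^p, which is not in L since p+k ≠ p.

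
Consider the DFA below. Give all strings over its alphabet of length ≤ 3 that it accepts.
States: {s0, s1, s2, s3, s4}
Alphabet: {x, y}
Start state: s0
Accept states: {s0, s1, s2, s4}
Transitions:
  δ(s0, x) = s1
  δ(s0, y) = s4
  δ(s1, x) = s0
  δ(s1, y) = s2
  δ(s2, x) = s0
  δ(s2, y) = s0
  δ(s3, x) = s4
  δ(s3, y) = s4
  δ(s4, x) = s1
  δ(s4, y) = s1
ε, x, y, xx, xy, yx, yy, xxx, xxy, xyx, xyy, yxx, yxy, yyx, yyy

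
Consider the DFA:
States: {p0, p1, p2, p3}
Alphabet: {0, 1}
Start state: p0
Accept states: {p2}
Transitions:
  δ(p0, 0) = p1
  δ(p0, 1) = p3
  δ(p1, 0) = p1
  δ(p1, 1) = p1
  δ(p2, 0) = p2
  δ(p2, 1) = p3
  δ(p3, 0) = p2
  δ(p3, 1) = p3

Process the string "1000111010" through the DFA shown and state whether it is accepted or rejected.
Processing string "1000111010":
  p0 --1--> p3
  p3 --0--> p2
  p2 --0--> p2
  p2 --0--> p2
  p2 --1--> p3
  p3 --1--> p3
  p3 --1--> p3
  p3 --0--> p2
  p2 --1--> p3
  p3 --0--> p2
Final state: p2
Accept states: {p2}
Yes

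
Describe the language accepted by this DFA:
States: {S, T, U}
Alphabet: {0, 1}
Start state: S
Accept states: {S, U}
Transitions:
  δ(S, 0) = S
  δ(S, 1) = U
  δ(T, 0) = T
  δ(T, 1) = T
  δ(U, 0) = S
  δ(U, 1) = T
Testing a few strings:
  '101' → accept
  '1000' → accept
  '11' → reject
  '111' → reject
State roles: S=last symbol not 1 (ok); T=saw 11 (dead); U=last symbol 1 (ok)
All binary strings with no two consecutive 1's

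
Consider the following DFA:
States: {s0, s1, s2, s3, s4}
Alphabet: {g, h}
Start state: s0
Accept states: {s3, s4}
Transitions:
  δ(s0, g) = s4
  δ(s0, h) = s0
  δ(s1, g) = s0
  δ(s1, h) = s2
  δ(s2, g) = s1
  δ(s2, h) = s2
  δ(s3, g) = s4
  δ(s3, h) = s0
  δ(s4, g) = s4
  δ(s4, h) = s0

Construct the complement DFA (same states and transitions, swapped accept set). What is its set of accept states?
Complement accept states = All states \ Original accept states
= {s0, s1, s2, s3, s4} \ {s3, s4}
{s0, s1, s2}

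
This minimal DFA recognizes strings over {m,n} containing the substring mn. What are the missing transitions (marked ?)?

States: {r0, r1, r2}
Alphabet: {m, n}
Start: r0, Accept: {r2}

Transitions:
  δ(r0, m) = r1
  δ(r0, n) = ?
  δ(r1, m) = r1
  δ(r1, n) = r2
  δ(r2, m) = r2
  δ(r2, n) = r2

From the language and accept set, identify what each state tracks — r0: no m seen yet; r1: seen a m, waiting for n; r2: substring mn seen.
Each missing δ(q, a) is the state matching the new tracked value after reading a.
δ(r0, n) = r0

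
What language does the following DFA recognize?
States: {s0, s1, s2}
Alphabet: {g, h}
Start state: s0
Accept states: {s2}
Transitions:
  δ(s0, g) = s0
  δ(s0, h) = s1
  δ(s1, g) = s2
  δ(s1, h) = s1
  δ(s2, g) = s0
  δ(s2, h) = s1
Testing a few strings:
  'hhg' → accept
  'hgg' → reject
  'hg' → accept
  'h' → reject
State roles: s0=no suffix match; s1=one trailing h; s2=suffix is hg
All strings over {g,h} ending with hg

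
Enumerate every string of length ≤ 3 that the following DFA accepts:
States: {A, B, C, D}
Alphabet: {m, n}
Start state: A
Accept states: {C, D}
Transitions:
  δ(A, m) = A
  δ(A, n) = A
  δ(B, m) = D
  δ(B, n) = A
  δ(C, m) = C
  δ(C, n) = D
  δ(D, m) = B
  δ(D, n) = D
None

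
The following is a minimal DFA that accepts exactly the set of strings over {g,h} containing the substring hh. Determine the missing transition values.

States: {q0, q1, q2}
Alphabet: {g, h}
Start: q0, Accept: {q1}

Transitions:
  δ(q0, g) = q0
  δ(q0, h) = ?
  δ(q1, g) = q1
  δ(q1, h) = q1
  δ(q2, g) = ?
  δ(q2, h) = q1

From the language and accept set, identify what each state tracks — q0: no progress toward hh; q1: substring hh seen; q2: one trailing h.
Each missing δ(q, a) is the state matching the new tracked value after reading a.
δ(q0, h) = q2; δ(q2, g) = q0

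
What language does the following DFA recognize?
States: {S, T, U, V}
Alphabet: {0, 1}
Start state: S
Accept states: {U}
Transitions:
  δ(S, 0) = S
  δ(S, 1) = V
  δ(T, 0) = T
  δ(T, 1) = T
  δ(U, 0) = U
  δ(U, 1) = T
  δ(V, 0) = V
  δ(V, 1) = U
Testing a few strings:
  '001' → reject
  '00' → reject
  '1001' → accept
  '0100' → reject
State roles: S=zero 1's; T=≥ three 1's (dead); U=two 1's; V=one 1
All binary strings containing exactly two 1's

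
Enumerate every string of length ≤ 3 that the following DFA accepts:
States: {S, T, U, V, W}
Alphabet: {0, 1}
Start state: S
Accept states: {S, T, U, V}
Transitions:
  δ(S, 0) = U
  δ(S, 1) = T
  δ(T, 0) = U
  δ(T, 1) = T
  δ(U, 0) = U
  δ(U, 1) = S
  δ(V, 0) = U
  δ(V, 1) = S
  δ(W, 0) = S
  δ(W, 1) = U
ε, 0, 1, 00, 01, 10, 11, 000, 001, 010, 011, 100, 101, 110, 111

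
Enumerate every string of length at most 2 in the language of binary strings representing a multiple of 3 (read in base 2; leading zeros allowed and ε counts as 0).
ε, 0, 00, 11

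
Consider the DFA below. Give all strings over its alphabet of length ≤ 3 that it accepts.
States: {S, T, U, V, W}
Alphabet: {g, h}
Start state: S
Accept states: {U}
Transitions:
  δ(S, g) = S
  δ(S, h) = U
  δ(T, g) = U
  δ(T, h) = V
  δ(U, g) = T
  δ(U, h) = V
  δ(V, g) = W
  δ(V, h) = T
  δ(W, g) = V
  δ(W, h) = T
h, gh, ggh, hgg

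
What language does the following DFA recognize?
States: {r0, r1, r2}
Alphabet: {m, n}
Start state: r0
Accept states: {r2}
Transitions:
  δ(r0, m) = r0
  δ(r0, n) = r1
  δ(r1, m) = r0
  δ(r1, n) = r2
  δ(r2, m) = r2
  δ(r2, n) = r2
Testing a few strings:
  'mmnn' → accept
  'mnn' → accept
  'n' → reject
  'nmn' → reject
State roles: r0=no progress toward nn; r1=one trailing n; r2=substring nn seen
All strings over {m,n} containing the substring nn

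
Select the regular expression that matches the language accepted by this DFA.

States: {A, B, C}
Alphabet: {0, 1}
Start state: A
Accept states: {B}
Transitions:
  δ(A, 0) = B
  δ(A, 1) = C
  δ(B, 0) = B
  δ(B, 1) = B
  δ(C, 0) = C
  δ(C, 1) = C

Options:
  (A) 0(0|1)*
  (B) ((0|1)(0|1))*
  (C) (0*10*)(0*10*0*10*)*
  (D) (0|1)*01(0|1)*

Check each option against the DFA on short strings; one disagreement eliminates an option:
  (A) 0(0|1)*: agrees with the DFA on every string of length ≤ 6
  (B) ((0|1)(0|1))*: on ε the DFA stays in A and rejects (A ∉ Accept), but the regex matches it → eliminate
  (C) (0*10*)(0*10*0*10*)*: on '0' the DFA goes A → B and accepts (B ∈ Accept), but the regex does not match it → eliminate
  (D) (0|1)*01(0|1)*: on '0' the DFA goes A → B and accepts (B ∈ Accept), but the regex does not match it → eliminate
Only (A) is consistent with the DFA.
(A) 0(0|1)*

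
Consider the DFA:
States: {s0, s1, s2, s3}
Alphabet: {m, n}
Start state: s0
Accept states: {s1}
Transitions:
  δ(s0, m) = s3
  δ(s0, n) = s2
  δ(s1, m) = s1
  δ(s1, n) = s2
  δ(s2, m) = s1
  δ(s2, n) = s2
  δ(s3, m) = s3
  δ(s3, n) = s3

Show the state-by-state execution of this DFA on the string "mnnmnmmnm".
read 'm': s0 → s3
  read 'n': s3 → s3
  read 'n': s3 → s3
  read 'm': s3 → s3
  read 'n': s3 → s3
  read 'm': s3 → s3
  read 'm': s3 → s3
  read 'n': s3 → s3
  read 'm': s3 → s3
s0 -> s3 -> s3 -> s3 -> s3 -> s3 -> s3 -> s3 -> s3 -> s3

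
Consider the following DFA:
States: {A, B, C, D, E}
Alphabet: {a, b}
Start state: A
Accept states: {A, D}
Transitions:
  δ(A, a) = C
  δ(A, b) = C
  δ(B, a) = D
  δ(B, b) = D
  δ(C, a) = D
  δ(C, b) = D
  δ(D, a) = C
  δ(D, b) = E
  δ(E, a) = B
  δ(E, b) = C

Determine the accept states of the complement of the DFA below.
Complement accept states = All states \ Original accept states
= {A, B, C, D, E} \ {A, D}
{B, C, E}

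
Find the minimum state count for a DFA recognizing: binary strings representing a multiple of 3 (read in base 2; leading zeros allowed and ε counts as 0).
By Myhill–Nerode, count the distinguishable equivalence classes: three classes — residue of the binary value mod 3.
3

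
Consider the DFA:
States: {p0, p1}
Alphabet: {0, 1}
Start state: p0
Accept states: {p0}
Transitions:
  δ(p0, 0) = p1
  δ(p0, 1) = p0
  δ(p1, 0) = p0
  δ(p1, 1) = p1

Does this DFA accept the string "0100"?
Processing string "0100":
  p0 --0--> p1
  p1 --1--> p1
  p1 --0--> p0
  p0 --0--> p1
Final state: p1
Accept states: {p0}
No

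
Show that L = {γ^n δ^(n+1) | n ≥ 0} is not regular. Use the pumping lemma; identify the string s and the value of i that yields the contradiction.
Assume L is regular with pumping length p. Idea: pumping the γ-block breaks the fixed offset of 1.
Choose s = γ^p δ^(p+1) ∈ L. By the pumping lemma, s = xyz with |xy| ≤ p, |y| > 0, so y = γ^k with k ≥ 1. Then xy²z = γ^(p+k) δ^(p+1). For this to be in L we would need p+1 = (p+k)+1, i.e. k = 0, contradicting k ≥ 1. So xy²z ∉ L.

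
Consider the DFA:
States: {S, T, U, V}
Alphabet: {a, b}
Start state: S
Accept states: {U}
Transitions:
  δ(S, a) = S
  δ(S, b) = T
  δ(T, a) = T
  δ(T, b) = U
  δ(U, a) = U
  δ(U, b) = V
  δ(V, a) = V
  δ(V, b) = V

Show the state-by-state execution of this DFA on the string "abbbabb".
read 'a': S → S
  read 'b': S → T
  read 'b': T → U
  read 'b': U → V
  read 'a': V → V
  read 'b': V → V
  read 'b': V → V
S -> S -> T -> U -> V -> V -> V -> V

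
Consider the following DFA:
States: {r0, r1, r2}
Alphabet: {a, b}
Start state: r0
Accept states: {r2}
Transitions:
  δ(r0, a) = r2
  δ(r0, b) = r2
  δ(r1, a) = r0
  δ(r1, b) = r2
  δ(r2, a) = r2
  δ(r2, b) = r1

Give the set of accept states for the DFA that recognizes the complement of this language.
Complement accept states = All states \ Original accept states
= {r0, r1, r2} \ {r2}
{r0, r1}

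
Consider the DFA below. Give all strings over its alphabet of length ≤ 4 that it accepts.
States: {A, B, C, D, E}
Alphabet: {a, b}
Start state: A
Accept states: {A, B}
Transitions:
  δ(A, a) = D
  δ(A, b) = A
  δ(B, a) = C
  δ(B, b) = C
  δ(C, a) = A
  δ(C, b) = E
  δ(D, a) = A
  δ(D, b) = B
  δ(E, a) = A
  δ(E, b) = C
ε, b, aa, ab, bb, aab, baa, bab, bbb, aaaa, aaab, aabb, abaa, abba, baab, bbaa, bbab, bbbb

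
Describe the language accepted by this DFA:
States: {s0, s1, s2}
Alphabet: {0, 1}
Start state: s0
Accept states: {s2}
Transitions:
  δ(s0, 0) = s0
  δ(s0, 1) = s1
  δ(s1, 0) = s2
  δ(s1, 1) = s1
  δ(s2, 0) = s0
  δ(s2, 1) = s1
Testing a few strings:
  '111' → reject
  '1001' → reject
  '0011' → reject
  '10' → accept
State roles: s0=no suffix match; s1=one trailing 1; s2=suffix is 10
All binary strings ending with 10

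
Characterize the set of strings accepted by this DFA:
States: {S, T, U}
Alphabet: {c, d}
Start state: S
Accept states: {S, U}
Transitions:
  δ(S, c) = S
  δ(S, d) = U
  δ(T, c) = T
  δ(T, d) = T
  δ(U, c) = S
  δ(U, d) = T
Testing a few strings:
  'dc' → accept
  'ccdc' → accept
  'c' → accept
  'cddd' → reject
State roles: S=last symbol not d (ok); T=saw dd (dead); U=last symbol d (ok)
All strings over {c,d} with no two consecutive d's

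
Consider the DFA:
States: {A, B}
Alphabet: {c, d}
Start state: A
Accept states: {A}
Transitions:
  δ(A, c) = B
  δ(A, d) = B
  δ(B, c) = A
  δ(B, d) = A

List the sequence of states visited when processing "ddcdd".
read 'd': A → B
  read 'd': B → A
  read 'c': A → B
  read 'd': B → A
  read 'd': A → B
A -> B -> A -> B -> A -> B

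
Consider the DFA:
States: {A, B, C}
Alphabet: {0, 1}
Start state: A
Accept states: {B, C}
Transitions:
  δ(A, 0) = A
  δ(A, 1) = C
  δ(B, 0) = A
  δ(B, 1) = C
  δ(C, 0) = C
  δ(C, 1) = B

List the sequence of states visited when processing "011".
read '0': A → A
  read '1': A → C
  read '1': C → B
A -> A -> C -> B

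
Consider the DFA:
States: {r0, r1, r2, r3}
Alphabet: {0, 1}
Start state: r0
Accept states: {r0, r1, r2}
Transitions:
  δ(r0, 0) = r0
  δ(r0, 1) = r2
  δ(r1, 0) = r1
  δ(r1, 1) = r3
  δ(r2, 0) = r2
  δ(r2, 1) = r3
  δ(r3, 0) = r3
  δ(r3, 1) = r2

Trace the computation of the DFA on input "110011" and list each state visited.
read '1': r0 → r2
  read '1': r2 → r3
  read '0': r3 → r3
  read '0': r3 → r3
  read '1': r3 → r2
  read '1': r2 → r3
r0 -> r2 -> r3 -> r3 -> r3 -> r2 -> r3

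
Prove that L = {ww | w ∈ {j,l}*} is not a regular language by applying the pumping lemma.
Assume L is regular with pumping length p. Idea: pumping the leading j-block breaks the equality of the two halves.
Choose s = j^p l j^p l ∈ L (with w = j^p l). |s| = 2p+2 ≥ p. By the pumping lemma, s = xyz with |xy| ≤ p, |y| > 0, so y = j^k with k ≥ 1, in the first j-block. Then xy²z = j^(p+k) l j^p l, of length 2p+2+k. If k is odd this length is odd, so it cannot be of the form ww. If k is even, each half has length p+1+k/2 ≤ p+k, so the first half lies entirely inside the leading j-block and contains no l, while the second half ends in l; the halves differ. Either way xy²z ∉ L.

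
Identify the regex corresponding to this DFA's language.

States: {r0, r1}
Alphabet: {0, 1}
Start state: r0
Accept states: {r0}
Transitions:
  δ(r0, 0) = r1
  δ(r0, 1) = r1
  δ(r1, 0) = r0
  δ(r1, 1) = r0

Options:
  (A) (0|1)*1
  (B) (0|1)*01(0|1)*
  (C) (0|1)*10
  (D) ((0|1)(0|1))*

Check each option against the DFA on short strings; one disagreement eliminates an option:
  (A) (0|1)*1: on ε the DFA stays in r0 and accepts (r0 ∈ Accept), but the regex does not match it → eliminate
  (B) (0|1)*01(0|1)*: on ε the DFA stays in r0 and accepts (r0 ∈ Accept), but the regex does not match it → eliminate
  (C) (0|1)*10: on ε the DFA stays in r0 and accepts (r0 ∈ Accept), but the regex does not match it → eliminate
  (D) ((0|1)(0|1))*: agrees with the DFA on every string of length ≤ 6
Only (D) is consistent with the DFA.
(D) ((0|1)(0|1))*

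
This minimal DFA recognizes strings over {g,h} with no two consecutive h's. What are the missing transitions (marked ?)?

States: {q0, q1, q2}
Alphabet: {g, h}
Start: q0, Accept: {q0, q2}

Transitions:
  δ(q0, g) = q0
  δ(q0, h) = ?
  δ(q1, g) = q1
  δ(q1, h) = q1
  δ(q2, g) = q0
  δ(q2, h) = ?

From the language and accept set, identify what each state tracks — q0: last symbol not h (ok); q1: saw hh (dead); q2: last symbol h (ok).
Each missing δ(q, a) is the state matching the new tracked value after reading a.
δ(q0, h) = q2; δ(q2, h) = q1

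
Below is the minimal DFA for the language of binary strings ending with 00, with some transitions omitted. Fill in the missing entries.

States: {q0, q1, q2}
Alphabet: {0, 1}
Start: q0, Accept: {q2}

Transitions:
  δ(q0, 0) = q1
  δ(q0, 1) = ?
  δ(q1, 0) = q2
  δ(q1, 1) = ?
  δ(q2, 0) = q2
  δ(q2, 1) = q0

From the language and accept set, identify what each state tracks — q0: last symbol not 0; q1: one trailing 0; q2: two trailing 0's.
Each missing δ(q, a) is the state matching the new tracked value after reading a.
δ(q0, 1) = q0; δ(q1, 1) = q0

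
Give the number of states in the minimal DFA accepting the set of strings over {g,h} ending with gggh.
By Myhill–Nerode, count the distinguishable equivalence classes: 5 classes — one per longest suffix of the input that is a prefix of 'gggh' (lengths 0 through 4); only the length-4 class is accepting.
5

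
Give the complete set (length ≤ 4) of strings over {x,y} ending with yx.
yx, xyx, yyx, xxyx, xyyx, yxyx, yyyx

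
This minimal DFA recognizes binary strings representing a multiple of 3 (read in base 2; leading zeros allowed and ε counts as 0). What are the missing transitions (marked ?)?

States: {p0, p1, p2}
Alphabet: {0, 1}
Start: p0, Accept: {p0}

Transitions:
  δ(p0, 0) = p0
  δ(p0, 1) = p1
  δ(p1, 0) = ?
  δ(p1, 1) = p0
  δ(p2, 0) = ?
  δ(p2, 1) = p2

From the language and accept set, identify what each state tracks — p0: value ≡ 0 (mod 3); p1: value ≡ 1 (mod 3); p2: value ≡ 2 (mod 3).
Each missing δ(q, a) is the state matching the new tracked value after reading a.
δ(p1, 0) = p2; δ(p2, 0) = p1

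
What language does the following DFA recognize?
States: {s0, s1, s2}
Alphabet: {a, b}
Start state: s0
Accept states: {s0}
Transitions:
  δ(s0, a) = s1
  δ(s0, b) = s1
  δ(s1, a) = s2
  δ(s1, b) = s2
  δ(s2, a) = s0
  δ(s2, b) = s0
Testing a few strings:
  'aba' → accept
  'aa' → reject
  'bbb' → accept
  'aab' → accept
State roles: s0=length ≡ 0 (mod 3); s1=length ≡ 1 (mod 3); s2=length ≡ 2 (mod 3)
All strings over {a,b} whose length is a multiple of 3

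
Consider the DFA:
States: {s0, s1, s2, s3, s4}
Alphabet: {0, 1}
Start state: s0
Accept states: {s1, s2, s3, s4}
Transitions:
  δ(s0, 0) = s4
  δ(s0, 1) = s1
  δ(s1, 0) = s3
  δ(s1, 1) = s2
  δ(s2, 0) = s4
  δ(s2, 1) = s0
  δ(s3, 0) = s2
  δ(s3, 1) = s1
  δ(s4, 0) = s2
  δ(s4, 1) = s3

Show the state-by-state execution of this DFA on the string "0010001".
read '0': s0 → s4
  read '0': s4 → s2
  read '1': s2 → s0
  read '0': s0 → s4
  read '0': s4 → s2
  read '0': s2 → s4
  read '1': s4 → s3
s0 -> s4 -> s2 -> s0 -> s4 -> s2 -> s4 -> s3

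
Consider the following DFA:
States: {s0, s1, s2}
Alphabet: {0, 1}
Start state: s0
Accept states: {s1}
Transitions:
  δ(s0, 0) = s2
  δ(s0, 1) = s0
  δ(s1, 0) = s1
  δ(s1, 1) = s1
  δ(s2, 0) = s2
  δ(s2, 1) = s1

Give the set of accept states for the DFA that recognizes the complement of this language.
Complement accept states = All states \ Original accept states
= {s0, s1, s2} \ {s1}
{s0, s2}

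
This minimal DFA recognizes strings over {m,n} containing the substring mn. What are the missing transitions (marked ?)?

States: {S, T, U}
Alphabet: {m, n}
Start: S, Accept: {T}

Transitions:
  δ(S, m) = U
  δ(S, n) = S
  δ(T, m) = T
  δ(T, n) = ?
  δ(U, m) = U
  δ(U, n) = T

From the language and accept set, identify what each state tracks — S: no m seen yet; T: substring mn seen; U: seen a m, waiting for n.
Each missing δ(q, a) is the state matching the new tracked value after reading a.
δ(T, n) = T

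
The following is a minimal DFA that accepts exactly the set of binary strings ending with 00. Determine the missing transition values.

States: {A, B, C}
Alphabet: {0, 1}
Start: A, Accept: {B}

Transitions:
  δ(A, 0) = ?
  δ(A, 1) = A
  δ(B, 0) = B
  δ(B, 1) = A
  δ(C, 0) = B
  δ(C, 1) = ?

From the language and accept set, identify what each state tracks — A: last symbol not 0; B: two trailing 0's; C: one trailing 0.
Each missing δ(q, a) is the state matching the new tracked value after reading a.
δ(A, 0) = C; δ(C, 1) = A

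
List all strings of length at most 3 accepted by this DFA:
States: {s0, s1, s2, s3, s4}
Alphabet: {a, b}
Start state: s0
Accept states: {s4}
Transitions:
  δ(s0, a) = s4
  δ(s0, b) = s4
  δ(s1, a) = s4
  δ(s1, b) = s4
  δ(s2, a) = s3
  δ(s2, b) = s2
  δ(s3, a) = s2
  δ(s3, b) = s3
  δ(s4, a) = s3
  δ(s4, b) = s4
a, b, ab, bb, abb, bbb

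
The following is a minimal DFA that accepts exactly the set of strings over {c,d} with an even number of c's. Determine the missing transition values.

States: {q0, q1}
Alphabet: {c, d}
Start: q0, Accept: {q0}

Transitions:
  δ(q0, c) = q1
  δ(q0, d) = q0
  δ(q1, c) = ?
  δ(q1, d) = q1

From the language and accept set, identify what each state tracks — q0: even number of c's so far; q1: odd number of c's so far.
Each missing δ(q, a) is the state matching the new tracked value after reading a.
δ(q1, c) = q0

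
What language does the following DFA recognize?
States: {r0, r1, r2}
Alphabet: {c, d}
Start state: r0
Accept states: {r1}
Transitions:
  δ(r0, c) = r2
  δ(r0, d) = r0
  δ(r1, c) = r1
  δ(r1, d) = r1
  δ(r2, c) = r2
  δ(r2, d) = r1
Testing a few strings:
  'd' → reject
  'cddd' → accept
  'c' → reject
  'dd' → reject
State roles: r0=no c seen yet; r1=substring cd seen; r2=seen a c, waiting for d
All strings over {c,d} containing the substring cd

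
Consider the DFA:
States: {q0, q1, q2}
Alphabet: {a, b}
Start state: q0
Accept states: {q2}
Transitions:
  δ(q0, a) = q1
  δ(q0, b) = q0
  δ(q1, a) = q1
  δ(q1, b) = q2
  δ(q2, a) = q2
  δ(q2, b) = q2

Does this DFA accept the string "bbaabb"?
Processing string "bbaabb":
  q0 --b--> q0
  q0 --b--> q0
  q0 --a--> q1
  q1 --a--> q1
  q1 --b--> q2
  q2 --b--> q2
Final state: q2
Accept states: {q2}
Yes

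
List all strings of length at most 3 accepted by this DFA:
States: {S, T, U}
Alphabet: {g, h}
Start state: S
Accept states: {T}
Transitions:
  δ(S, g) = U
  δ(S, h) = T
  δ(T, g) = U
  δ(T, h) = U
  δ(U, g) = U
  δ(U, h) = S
h, ghh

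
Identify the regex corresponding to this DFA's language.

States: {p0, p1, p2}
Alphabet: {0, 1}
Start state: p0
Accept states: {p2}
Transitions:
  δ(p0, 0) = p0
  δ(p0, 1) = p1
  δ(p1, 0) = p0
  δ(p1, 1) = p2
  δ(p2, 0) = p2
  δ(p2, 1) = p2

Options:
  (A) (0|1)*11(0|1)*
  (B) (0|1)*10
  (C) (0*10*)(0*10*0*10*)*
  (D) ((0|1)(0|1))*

Check each option against the DFA on short strings; one disagreement eliminates an option:
  (A) (0|1)*11(0|1)*: agrees with the DFA on every string of length ≤ 6
  (B) (0|1)*10: on '10' the DFA goes p0 → p1 → p0 and rejects (p0 ∉ Accept), but the regex matches it → eliminate
  (C) (0*10*)(0*10*0*10*)*: on '1' the DFA goes p0 → p1 and rejects (p1 ∉ Accept), but the regex matches it → eliminate
  (D) ((0|1)(0|1))*: on ε the DFA stays in p0 and rejects (p0 ∉ Accept), but the regex matches it → eliminate
Only (A) is consistent with the DFA.
(A) (0|1)*11(0|1)*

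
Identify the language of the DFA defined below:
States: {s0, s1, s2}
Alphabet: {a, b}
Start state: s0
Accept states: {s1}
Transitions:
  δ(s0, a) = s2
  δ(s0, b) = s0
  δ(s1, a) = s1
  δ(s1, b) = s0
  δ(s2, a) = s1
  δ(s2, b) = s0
Testing a few strings:
  'aabb' → reject
  'ba' → reject
  'aaa' → accept
  'aba' → reject
State roles: s0=last symbol not a; s1=two trailing a's; s2=one trailing a
All strings over {a,b} ending with aa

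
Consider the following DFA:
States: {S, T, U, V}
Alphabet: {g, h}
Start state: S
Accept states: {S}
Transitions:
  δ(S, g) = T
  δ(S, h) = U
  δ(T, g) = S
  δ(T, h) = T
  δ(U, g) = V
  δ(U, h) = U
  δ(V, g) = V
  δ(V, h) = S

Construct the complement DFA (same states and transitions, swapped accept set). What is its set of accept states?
Complement accept states = All states \ Original accept states
= {S, T, U, V} \ {S}
{T, U, V}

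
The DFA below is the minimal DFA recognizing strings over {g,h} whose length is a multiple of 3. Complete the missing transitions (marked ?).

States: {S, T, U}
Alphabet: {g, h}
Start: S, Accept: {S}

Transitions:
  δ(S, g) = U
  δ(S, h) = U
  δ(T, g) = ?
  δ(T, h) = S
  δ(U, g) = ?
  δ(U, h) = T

From the language and accept set, identify what each state tracks — S: length ≡ 0 (mod 3); T: length ≡ 2 (mod 3); U: length ≡ 1 (mod 3).
Each missing δ(q, a) is the state matching the new tracked value after reading a.
δ(T, g) = S; δ(U, g) = T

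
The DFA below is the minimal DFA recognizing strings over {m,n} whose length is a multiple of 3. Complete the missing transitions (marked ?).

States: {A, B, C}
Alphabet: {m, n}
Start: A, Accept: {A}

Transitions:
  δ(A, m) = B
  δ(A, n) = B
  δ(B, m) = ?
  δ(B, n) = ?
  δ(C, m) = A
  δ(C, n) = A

From the language and accept set, identify what each state tracks — A: length ≡ 0 (mod 3); B: length ≡ 1 (mod 3); C: length ≡ 2 (mod 3).
Each missing δ(q, a) is the state matching the new tracked value after reading a.
δ(B, m) = C; δ(B, n) = C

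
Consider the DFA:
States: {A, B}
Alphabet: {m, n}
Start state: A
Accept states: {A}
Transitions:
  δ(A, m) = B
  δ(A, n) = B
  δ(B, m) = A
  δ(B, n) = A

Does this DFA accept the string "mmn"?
Processing string "mmn":
  A --m--> B
  B --m--> A
  A --n--> B
Final state: B
Accept states: {A}
No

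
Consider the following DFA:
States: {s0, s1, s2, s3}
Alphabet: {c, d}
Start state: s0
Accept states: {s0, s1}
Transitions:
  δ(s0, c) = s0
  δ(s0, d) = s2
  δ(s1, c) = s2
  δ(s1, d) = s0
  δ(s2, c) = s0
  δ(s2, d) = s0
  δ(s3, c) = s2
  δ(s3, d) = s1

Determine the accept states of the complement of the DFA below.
Complement accept states = All states \ Original accept states
= {s0, s1, s2, s3} \ {s0, s1}
{s2, s3}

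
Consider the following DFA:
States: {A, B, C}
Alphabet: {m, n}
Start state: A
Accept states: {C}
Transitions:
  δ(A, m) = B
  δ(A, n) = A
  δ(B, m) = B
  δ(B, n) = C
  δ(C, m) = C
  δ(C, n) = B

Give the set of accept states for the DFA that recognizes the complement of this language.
Complement accept states = All states \ Original accept states
= {A, B, C} \ {C}
{A, B}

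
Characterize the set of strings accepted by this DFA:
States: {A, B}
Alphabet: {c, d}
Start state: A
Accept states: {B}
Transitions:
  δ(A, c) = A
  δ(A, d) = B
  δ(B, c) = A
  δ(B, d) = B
Testing a few strings:
  'c' → reject
  'd' → accept
  'cc' → reject
  'dcc' → reject
State roles: A=last symbol not d; B=last symbol is d
All strings over {c,d} ending with d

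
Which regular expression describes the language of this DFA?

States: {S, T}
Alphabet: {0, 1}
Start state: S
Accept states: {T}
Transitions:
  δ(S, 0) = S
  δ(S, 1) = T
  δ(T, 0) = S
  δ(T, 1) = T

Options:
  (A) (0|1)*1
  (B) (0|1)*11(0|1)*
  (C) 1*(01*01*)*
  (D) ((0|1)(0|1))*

Check each option against the DFA on short strings; one disagreement eliminates an option:
  (A) (0|1)*1: agrees with the DFA on every string of length ≤ 6
  (B) (0|1)*11(0|1)*: on '1' the DFA goes S → T and accepts (T ∈ Accept), but the regex does not match it → eliminate
  (C) 1*(01*01*)*: on ε the DFA stays in S and rejects (S ∉ Accept), but the regex matches it → eliminate
  (D) ((0|1)(0|1))*: on ε the DFA stays in S and rejects (S ∉ Accept), but the regex matches it → eliminate
Only (A) is consistent with the DFA.
(A) (0|1)*1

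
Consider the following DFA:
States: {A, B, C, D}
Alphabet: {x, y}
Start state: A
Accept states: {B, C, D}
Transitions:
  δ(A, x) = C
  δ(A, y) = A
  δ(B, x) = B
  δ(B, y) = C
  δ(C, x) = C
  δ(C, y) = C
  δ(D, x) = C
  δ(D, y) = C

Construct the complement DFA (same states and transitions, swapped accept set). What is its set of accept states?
Complement accept states = All states \ Original accept states
= {A, B, C, D} \ {B, C, D}
{A}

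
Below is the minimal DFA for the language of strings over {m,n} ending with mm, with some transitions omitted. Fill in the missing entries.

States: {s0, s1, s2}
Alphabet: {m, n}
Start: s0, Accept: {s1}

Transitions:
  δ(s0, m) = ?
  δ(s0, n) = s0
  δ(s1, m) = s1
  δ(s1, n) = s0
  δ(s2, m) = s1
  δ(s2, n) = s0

From the language and accept set, identify what each state tracks — s0: last symbol not m; s1: two trailing m's; s2: one trailing m.
Each missing δ(q, a) is the state matching the new tracked value after reading a.
δ(s0, m) = s2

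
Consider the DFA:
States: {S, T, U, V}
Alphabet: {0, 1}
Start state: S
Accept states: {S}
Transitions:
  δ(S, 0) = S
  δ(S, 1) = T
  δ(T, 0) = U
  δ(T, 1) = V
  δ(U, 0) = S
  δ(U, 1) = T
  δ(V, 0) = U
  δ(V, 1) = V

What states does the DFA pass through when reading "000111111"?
read '0': S → S
  read '0': S → S
  read '0': S → S
  read '1': S → T
  read '1': T → V
  read '1': V → V
  read '1': V → V
  read '1': V → V
  read '1': V → V
S -> S -> S -> S -> T -> V -> V -> V -> V -> V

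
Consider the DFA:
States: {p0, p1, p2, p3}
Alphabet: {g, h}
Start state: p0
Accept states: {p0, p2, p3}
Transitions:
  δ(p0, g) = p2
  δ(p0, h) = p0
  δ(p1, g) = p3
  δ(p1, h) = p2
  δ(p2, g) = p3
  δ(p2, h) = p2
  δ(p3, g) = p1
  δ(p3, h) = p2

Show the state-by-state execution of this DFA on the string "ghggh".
read 'g': p0 → p2
  read 'h': p2 → p2
  read 'g': p2 → p3
  read 'g': p3 → p1
  read 'h': p1 → p2
p0 -> p2 -> p2 -> p3 -> p1 -> p2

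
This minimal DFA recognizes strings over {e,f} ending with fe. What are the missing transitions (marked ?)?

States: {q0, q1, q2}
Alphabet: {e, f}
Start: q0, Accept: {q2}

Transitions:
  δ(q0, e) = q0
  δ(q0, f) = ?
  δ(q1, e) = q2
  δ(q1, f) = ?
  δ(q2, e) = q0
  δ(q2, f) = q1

From the language and accept set, identify what each state tracks — q0: no suffix match; q1: one trailing f; q2: suffix is fe.
Each missing δ(q, a) is the state matching the new tracked value after reading a.
δ(q0, f) = q1; δ(q1, f) = q1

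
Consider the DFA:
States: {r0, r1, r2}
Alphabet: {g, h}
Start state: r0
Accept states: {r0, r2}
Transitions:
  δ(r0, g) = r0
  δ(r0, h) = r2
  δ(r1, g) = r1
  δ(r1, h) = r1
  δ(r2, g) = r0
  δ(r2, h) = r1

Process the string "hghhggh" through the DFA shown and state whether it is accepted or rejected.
Processing string "hghhggh":
  r0 --h--> r2
  r2 --g--> r0
  r0 --h--> r2
  r2 --h--> r1
  r1 --g--> r1
  r1 --g--> r1
  r1 --h--> r1
Final state: r1
Accept states: {r0, r2}
No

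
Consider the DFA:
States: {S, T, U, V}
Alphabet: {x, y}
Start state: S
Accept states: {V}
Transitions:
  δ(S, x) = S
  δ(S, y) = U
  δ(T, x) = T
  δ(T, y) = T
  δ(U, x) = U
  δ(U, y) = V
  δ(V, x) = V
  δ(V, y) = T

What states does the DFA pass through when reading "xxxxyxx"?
read 'x': S → S
  read 'x': S → S
  read 'x': S → S
  read 'x': S → S
  read 'y': S → U
  read 'x': U → U
  read 'x': U → U
S -> S -> S -> S -> S -> U -> U -> U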